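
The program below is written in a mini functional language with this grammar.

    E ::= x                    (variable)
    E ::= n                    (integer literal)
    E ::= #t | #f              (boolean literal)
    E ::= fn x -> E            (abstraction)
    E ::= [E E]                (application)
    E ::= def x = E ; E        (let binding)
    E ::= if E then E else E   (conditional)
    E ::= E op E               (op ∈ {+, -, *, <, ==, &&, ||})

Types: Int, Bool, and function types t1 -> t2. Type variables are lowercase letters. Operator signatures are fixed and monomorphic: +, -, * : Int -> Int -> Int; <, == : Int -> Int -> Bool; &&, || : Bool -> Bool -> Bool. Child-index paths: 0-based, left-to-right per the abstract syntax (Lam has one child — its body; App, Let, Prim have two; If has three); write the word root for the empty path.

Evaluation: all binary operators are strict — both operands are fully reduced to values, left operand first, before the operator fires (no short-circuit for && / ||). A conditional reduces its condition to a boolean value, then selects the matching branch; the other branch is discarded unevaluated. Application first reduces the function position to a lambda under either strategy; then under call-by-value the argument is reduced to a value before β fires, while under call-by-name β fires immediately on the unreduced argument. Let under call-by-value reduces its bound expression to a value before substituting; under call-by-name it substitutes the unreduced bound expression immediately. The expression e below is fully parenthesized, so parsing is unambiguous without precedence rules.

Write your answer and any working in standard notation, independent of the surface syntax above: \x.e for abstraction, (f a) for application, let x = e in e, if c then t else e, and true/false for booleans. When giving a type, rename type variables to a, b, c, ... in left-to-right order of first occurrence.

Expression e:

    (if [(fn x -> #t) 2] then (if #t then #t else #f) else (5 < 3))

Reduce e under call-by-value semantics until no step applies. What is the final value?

Working:
step 0: (if ((\x.true) 2) then (if true then true else false) else (5 < 3))
step 1: [beta@0] (if true then (if true then true else false) else (5 < 3))
step 2: [if@root] (if true then true else false)
step 3: [if@root] true

Answer: true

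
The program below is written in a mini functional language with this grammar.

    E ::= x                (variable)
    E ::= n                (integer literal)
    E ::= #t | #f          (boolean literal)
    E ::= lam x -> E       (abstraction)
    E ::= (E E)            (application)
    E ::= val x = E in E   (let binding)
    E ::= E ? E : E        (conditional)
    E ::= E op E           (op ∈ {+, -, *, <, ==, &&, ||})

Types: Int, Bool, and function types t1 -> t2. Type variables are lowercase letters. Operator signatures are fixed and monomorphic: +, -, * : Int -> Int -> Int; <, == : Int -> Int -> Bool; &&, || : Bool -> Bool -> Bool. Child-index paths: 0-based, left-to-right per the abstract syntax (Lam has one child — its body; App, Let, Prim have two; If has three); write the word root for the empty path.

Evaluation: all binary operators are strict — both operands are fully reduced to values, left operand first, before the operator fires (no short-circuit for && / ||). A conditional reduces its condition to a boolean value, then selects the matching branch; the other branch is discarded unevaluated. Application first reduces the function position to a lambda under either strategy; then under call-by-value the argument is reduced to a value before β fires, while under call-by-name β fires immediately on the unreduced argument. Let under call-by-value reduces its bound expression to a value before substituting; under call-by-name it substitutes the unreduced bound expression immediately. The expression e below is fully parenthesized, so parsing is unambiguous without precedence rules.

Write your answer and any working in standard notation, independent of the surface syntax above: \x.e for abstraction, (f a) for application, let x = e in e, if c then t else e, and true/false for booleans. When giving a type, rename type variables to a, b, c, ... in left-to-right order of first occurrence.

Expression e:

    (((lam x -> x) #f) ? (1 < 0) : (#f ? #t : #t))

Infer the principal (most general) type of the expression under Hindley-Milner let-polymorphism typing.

Answer: Bool

Derivation:
x : a
\x._ : a -> a
  unify a -> a ~ Bool -> b
  unify a ~ Bool
  unify Bool ~ b
_ _ : Bool
  unify Bool ~ Bool
  unify Int ~ Int
  unify Int ~ Int
  unify Bool ~ Bool
  unify Bool ~ Bool
  unify Bool ~ Bool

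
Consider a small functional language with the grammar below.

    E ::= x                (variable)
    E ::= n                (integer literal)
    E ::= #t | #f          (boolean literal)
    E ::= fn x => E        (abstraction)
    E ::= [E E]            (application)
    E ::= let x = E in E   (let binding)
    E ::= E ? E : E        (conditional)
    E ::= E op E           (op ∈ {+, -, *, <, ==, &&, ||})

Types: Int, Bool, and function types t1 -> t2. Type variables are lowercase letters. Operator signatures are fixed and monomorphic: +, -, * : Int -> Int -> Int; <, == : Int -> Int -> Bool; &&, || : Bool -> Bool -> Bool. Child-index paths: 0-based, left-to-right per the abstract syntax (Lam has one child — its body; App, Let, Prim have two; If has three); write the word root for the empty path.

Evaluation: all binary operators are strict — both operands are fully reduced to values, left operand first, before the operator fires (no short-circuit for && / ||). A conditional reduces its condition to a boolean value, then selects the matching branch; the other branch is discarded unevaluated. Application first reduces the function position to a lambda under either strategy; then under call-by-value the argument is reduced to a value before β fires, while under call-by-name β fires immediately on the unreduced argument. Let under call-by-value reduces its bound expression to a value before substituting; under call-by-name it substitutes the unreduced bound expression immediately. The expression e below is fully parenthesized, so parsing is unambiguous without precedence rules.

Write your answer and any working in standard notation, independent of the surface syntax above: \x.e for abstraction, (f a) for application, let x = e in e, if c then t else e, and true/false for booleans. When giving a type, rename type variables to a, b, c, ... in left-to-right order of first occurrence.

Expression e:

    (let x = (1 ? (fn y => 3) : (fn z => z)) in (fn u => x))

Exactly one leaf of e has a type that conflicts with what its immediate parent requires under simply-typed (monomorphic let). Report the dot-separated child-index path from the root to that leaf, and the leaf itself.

Derivation:
  unify Int ~ Bool
  FAIL: mismatch Int ~ Bool

Answer: 0.0 : 1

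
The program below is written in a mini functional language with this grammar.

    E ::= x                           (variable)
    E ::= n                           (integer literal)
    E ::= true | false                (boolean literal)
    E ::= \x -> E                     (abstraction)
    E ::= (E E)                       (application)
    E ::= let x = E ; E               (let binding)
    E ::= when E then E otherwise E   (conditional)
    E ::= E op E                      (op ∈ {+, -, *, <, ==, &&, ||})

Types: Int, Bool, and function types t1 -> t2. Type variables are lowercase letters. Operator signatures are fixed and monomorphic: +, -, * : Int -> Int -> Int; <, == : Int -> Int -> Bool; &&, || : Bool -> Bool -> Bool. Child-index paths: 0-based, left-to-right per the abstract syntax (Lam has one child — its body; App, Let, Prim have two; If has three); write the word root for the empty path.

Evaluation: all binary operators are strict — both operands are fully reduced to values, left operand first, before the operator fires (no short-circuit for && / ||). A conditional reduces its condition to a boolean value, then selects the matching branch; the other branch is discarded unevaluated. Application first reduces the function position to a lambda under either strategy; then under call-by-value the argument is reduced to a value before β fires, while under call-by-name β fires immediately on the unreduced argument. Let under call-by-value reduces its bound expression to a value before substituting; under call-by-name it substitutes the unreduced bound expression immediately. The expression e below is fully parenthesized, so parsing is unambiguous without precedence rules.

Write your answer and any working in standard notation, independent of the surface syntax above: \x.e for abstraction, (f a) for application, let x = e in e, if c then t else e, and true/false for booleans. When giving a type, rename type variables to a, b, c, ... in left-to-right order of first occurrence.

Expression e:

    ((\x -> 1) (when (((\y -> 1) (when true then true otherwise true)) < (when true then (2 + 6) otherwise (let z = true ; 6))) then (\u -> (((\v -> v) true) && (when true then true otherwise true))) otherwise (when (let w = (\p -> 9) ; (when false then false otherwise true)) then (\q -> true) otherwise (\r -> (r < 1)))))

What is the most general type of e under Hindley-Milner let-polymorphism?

Answer: Int

Working:
\x._ : a -> Int
\y._ : b -> Int
  unify Bool ~ Bool
  unify Bool ~ Bool
  unify b -> Int ~ Bool -> c
  unify b ~ Bool
  unify Int ~ c
_ _ : Int
  unify Int ~ Int
  unify Bool ~ Bool
  unify Int ~ Int
  unify Int ~ Int
let z : Bool
  unify Int ~ Int
  unify Int ~ Int
  unify Bool ~ Bool
v : e
\v._ : e -> e
  unify e -> e ~ Bool -> f
  unify e ~ Bool
  unify Bool ~ f
_ _ : Bool
  unify Bool ~ Bool
  unify Bool ~ Bool
  unify Bool ~ Bool
  unify Bool ~ Bool
\u._ : d -> Bool
\p._ : g -> Int
let w : forall. g -> Int
  unify Bool ~ Bool
  unify Bool ~ Bool
  unify Bool ~ Bool
\q._ : h -> Bool
r : i
  unify i ~ Int
  unify Int ~ Int
\r._ : Int -> Bool
  unify h -> Bool ~ Int -> Bool
  unify h ~ Int
  unify Bool ~ Bool
  unify d -> Bool ~ Int -> Bool
  unify d ~ Int
  unify Bool ~ Bool
  unify a -> Int ~ (Int -> Bool) -> j
  unify a ~ Int -> Bool
  unify Int ~ j
_ _ : Int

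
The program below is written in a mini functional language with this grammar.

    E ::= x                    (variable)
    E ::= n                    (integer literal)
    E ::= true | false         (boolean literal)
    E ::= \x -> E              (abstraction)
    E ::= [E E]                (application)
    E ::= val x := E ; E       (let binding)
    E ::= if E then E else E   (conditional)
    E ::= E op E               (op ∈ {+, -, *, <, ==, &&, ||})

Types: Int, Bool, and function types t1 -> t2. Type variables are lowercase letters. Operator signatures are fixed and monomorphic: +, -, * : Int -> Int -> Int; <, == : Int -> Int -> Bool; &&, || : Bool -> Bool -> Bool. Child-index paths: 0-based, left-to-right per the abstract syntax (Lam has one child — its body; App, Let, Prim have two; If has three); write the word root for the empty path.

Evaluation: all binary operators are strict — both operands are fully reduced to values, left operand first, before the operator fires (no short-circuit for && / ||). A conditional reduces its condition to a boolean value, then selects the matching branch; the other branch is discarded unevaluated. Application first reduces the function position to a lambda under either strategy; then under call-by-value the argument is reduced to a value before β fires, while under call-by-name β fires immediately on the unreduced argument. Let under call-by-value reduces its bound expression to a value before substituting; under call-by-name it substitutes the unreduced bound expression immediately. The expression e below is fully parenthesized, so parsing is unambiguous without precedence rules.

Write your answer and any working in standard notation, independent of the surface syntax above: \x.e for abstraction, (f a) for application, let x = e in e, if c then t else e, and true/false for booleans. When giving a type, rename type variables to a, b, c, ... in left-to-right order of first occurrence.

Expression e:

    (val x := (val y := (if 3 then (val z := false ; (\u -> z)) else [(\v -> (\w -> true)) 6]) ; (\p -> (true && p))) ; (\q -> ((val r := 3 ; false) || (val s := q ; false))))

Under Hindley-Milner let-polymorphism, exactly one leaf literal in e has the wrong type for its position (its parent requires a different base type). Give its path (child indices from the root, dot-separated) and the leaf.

Working:
  unify Int ~ Bool
  FAIL: mismatch Int ~ Bool

Answer: 0.0.0 : 3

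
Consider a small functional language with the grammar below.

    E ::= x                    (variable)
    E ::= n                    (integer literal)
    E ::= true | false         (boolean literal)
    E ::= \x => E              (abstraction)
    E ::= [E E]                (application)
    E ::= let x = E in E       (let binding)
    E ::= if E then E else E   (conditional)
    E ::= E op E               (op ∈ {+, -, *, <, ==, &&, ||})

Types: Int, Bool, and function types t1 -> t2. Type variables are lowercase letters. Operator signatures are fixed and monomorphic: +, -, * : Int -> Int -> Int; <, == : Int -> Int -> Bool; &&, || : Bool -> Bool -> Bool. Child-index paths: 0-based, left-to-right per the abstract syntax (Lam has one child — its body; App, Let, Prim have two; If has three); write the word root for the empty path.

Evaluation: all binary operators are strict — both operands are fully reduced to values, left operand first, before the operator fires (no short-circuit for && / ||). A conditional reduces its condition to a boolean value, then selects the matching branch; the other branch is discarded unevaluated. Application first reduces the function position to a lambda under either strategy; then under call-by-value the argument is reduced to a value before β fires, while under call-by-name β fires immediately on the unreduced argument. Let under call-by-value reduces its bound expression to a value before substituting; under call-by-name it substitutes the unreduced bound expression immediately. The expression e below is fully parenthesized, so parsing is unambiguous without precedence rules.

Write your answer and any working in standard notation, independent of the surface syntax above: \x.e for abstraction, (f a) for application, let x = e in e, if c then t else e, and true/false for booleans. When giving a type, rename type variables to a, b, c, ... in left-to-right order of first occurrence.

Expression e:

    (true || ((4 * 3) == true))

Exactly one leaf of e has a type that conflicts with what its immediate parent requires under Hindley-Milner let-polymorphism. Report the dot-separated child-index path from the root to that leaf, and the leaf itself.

Answer: 1.1 : true

Derivation:
  unify Bool ~ Bool
  unify Int ~ Int
  unify Int ~ Int
  unify Int ~ Int
  unify Bool ~ Int
  FAIL: mismatch Bool ~ Int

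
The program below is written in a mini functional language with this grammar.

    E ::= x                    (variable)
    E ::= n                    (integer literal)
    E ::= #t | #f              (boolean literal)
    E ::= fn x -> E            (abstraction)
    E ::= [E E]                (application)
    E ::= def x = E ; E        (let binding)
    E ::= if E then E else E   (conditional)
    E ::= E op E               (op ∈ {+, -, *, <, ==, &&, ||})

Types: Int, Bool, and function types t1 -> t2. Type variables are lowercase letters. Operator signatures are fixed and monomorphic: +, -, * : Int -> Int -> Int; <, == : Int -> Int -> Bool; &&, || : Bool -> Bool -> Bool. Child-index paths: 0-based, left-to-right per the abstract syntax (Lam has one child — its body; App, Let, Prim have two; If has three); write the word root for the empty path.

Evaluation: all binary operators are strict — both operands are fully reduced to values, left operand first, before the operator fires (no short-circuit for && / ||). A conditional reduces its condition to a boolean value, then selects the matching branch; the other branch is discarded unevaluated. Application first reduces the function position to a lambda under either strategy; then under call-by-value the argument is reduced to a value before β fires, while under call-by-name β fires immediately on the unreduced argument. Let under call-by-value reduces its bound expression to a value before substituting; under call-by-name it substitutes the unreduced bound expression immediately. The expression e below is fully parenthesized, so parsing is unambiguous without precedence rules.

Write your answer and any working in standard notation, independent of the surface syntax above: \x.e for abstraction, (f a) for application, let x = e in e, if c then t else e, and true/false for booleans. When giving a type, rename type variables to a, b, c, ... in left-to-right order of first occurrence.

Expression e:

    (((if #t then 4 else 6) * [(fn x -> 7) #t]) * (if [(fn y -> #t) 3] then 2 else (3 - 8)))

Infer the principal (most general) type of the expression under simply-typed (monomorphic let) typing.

Working:
  unify Bool ~ Bool
  unify Int ~ Int
  unify Int ~ Int
\x._ : a -> Int
  unify a -> Int ~ Bool -> b
  unify a ~ Bool
  unify Int ~ b
_ _ : Int
  unify Int ~ Int
  unify Int ~ Int
\y._ : c -> Bool
  unify c -> Bool ~ Int -> d
  unify c ~ Int
  unify Bool ~ d
_ _ : Bool
  unify Bool ~ Bool
  unify Int ~ Int
  unify Int ~ Int
  unify Int ~ Int
  unify Int ~ Int

Answer: Int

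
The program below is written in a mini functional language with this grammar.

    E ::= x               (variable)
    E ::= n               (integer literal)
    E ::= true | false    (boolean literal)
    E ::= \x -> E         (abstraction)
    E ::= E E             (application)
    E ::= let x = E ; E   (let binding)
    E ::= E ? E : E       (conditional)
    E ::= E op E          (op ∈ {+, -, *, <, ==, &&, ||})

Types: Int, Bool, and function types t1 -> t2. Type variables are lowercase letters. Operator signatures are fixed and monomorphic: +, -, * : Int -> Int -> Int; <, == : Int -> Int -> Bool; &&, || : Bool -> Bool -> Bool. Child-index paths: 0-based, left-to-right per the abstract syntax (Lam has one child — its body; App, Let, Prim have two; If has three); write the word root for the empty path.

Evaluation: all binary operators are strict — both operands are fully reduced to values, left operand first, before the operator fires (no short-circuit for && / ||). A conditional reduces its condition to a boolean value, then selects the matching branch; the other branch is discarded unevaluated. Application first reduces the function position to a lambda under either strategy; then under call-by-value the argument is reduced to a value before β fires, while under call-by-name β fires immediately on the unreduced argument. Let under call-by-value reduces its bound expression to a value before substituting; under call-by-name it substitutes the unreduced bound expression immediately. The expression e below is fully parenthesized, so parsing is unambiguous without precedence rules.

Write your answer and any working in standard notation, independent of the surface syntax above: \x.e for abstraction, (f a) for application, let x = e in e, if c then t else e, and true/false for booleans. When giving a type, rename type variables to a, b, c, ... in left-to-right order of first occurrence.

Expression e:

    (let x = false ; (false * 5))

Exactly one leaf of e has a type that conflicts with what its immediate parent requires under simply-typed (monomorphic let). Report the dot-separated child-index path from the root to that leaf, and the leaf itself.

Working:
let x : Bool
  unify Bool ~ Int
  FAIL: mismatch Bool ~ Int

Answer: 1.0 : false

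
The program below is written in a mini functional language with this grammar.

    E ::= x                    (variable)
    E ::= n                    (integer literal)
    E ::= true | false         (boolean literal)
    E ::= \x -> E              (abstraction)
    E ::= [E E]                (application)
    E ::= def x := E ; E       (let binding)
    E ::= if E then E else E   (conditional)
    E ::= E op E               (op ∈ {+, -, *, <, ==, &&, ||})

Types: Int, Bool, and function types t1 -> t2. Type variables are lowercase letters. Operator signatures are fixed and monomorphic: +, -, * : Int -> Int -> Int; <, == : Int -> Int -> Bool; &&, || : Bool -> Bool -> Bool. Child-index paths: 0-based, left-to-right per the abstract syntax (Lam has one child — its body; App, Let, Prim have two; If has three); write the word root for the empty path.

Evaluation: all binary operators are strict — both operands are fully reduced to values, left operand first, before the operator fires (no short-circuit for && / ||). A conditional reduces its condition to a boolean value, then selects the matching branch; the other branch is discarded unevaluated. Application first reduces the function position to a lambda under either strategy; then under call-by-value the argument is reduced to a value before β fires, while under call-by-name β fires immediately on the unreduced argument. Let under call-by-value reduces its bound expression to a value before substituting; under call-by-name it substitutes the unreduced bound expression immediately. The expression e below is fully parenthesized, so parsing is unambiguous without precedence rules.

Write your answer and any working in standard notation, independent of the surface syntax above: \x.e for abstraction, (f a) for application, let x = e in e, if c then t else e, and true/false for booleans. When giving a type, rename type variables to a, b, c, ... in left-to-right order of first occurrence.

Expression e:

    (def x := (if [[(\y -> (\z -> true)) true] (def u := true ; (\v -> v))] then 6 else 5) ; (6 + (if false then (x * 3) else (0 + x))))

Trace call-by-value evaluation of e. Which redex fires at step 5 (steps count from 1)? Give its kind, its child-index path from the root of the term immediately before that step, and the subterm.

Derivation:
step 0: (let x = (if (((\y.(\z.true)) true) (let u = true in (\v.v))) then 6 else 5) in (6 + (if false then (x * 3) else (0 + x))))
step 1: [beta@0.0.0] (let x = (if ((\z.true) (let u = true in (\v.v))) then 6 else 5) in (6 + (if false then (x * 3) else (0 + x))))
step 2: [let@0.0.1] (let x = (if ((\z.true) (\v.v)) then 6 else 5) in (6 + (if false then (x * 3) else (0 + x))))
step 3: [beta@0.0] (let x = (if true then 6 else 5) in (6 + (if false then (x * 3) else (0 + x))))
step 4: [if@0] (let x = 6 in (6 + (if false then (x * 3) else (0 + x))))
step 5: [let@root] (6 + (if false then (6 * 3) else (0 + 6)))

Answer: let at root : (let x = 6 in (6 + (if false then (x * 3) else (0 + x))))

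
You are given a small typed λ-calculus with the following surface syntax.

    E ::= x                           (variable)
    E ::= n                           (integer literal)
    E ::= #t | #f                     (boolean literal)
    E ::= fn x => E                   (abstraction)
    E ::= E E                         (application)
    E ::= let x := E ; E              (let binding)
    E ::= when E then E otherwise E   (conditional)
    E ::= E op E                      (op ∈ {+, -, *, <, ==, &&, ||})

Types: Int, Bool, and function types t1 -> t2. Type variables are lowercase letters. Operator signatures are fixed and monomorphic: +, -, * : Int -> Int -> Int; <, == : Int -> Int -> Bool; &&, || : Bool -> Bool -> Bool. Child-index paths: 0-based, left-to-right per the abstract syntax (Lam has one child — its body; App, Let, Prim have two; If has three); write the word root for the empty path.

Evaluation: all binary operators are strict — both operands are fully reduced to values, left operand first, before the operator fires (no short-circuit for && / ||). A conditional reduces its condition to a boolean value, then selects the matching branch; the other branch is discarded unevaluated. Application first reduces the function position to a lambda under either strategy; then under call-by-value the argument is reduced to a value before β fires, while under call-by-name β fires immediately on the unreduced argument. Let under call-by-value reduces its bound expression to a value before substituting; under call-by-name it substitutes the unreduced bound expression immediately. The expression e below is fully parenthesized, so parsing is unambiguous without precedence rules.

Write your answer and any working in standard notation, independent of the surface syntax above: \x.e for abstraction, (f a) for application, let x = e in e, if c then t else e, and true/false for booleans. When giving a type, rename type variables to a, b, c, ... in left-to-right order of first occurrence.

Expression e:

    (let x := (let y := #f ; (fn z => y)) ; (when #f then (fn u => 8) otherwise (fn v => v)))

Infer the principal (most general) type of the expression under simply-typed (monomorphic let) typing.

Derivation:
let y : Bool
y : Bool
\z._ : a -> Bool
let x : a -> Bool
  unify Bool ~ Bool
\u._ : b -> Int
v : c
\v._ : c -> c
  unify b -> Int ~ c -> c
  unify b ~ c
  unify Int ~ c

Answer: Int -> Int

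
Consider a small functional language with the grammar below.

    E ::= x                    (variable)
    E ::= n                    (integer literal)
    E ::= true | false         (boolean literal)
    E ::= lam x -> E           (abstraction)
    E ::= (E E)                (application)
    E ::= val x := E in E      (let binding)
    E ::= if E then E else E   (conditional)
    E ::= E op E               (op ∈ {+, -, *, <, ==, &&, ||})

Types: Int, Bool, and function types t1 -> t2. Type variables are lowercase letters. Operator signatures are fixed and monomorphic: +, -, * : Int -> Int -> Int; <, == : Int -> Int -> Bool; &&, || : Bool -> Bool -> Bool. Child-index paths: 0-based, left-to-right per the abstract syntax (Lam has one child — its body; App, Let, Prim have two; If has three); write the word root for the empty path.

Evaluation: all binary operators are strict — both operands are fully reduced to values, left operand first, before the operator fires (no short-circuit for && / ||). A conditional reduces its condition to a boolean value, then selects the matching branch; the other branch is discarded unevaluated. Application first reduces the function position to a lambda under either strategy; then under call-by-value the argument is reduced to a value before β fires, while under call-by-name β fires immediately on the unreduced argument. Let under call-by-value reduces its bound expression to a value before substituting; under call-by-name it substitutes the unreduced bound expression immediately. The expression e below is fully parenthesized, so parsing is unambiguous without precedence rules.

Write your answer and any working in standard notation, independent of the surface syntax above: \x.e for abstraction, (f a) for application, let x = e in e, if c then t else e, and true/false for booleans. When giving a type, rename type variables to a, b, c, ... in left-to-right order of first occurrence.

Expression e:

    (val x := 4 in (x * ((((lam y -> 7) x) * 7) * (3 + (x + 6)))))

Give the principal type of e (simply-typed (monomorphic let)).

Answer: Int

Working:
let x : Int
x : Int
  unify Int ~ Int
\y._ : a -> Int
x : Int
  unify a -> Int ~ Int -> b
  unify a ~ Int
  unify Int ~ b
_ _ : Int
  unify Int ~ Int
  unify Int ~ Int
  unify Int ~ Int
  unify Int ~ Int
x : Int
  unify Int ~ Int
  unify Int ~ Int
  unify Int ~ Int
  unify Int ~ Int
  unify Int ~ Int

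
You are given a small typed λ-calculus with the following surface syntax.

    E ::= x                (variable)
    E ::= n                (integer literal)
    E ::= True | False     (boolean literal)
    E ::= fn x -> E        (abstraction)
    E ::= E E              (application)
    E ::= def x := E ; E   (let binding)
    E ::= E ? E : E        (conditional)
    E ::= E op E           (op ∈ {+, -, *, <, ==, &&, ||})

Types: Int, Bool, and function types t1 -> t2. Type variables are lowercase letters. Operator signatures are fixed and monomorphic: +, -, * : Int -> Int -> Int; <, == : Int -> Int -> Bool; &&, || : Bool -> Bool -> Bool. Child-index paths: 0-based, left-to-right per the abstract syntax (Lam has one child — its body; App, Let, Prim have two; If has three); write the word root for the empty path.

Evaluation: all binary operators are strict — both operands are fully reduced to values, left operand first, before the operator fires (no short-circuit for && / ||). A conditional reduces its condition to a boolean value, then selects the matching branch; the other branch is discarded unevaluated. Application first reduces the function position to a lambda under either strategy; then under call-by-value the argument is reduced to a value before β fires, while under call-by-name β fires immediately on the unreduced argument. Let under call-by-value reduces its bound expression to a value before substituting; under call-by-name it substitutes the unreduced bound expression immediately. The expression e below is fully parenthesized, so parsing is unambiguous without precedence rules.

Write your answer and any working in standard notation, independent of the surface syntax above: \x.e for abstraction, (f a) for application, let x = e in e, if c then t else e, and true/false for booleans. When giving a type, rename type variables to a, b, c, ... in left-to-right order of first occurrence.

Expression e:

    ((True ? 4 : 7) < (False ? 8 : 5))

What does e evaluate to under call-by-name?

Answer: true

Derivation:
step 0: ((if true then 4 else 7) < (if false then 8 else 5))
step 1: [if@0] (4 < (if false then 8 else 5))
step 2: [if@1] (4 < 5)
step 3: [delta@root] true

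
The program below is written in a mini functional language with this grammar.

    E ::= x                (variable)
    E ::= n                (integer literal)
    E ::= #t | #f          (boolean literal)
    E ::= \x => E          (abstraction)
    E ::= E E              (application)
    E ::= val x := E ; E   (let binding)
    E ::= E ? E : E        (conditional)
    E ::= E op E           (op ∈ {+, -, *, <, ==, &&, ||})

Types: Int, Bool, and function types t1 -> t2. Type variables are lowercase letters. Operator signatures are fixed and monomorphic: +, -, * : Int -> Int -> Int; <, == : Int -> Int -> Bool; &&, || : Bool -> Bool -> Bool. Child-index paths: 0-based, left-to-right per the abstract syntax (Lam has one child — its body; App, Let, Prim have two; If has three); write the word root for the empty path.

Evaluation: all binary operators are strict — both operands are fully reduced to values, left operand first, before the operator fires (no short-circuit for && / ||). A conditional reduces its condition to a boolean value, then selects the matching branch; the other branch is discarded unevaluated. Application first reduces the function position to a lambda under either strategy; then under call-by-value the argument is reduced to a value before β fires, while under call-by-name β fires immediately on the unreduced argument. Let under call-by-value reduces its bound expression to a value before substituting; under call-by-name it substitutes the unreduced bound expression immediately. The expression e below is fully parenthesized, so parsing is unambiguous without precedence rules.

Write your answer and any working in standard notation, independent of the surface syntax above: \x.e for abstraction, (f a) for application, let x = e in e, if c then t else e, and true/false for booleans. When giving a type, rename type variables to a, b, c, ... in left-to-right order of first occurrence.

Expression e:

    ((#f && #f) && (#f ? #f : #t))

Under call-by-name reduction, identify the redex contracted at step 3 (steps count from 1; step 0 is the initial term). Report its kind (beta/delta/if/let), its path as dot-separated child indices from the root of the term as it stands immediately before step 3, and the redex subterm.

Answer: delta at root : (false && true)

Working:
step 0: ((false && false) && (if false then false else true))
step 1: [delta@0] (false && (if false then false else true))
step 2: [if@1] (false && true)
step 3: [delta@root] false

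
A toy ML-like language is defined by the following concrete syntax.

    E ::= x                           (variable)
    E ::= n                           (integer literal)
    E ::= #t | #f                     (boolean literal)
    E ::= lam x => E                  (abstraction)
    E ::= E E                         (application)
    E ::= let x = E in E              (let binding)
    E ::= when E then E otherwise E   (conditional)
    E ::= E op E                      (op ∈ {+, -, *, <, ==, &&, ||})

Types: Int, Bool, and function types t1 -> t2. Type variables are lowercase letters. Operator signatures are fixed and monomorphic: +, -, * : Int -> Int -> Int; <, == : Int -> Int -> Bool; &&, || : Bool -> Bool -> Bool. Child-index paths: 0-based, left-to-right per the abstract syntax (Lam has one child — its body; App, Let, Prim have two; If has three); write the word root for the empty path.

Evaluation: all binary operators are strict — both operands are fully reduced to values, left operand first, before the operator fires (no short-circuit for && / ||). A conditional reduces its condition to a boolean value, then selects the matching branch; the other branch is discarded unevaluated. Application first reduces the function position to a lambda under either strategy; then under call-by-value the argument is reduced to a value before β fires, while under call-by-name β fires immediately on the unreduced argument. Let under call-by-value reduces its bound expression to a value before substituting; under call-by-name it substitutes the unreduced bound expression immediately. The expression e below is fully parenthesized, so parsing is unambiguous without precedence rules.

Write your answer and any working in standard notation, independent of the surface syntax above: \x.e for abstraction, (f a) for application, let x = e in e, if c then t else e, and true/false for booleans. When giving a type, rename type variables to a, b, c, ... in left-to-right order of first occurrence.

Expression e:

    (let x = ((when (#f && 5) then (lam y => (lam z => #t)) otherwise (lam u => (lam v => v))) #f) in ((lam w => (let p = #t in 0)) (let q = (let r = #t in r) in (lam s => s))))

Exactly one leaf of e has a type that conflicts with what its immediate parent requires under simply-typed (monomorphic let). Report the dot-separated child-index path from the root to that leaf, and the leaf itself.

Answer: 0.0.0.1 : 5

Trace:
  unify Bool ~ Bool
  unify Int ~ Bool
  FAIL: mismatch Int ~ Bool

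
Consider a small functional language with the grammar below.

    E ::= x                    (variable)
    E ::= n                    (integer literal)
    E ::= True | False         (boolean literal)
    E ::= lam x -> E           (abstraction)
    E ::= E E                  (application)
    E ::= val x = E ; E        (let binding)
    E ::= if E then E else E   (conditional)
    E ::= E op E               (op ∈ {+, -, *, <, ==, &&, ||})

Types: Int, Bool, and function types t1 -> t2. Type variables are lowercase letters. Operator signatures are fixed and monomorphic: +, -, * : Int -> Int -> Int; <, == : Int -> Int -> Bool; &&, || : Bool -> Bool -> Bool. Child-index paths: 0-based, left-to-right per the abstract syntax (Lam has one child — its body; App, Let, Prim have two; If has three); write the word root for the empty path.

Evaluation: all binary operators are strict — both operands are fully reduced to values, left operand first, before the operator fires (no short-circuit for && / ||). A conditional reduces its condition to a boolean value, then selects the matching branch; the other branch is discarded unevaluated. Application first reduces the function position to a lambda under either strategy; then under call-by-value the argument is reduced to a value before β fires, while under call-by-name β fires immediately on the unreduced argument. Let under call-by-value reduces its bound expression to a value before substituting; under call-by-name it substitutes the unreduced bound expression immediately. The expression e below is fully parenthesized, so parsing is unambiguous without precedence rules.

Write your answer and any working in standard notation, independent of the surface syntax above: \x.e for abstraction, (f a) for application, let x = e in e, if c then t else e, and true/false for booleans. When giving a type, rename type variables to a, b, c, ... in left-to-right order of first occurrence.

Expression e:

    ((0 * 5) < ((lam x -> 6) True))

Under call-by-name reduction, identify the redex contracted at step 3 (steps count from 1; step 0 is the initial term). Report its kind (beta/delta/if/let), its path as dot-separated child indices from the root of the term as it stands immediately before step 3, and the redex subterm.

Trace:
step 0: ((0 * 5) < ((\x.6) true))
step 1: [delta@0] (0 < ((\x.6) true))
step 2: [beta@1] (0 < 6)
step 3: [delta@root] true

Answer: delta at root : (0 < 6)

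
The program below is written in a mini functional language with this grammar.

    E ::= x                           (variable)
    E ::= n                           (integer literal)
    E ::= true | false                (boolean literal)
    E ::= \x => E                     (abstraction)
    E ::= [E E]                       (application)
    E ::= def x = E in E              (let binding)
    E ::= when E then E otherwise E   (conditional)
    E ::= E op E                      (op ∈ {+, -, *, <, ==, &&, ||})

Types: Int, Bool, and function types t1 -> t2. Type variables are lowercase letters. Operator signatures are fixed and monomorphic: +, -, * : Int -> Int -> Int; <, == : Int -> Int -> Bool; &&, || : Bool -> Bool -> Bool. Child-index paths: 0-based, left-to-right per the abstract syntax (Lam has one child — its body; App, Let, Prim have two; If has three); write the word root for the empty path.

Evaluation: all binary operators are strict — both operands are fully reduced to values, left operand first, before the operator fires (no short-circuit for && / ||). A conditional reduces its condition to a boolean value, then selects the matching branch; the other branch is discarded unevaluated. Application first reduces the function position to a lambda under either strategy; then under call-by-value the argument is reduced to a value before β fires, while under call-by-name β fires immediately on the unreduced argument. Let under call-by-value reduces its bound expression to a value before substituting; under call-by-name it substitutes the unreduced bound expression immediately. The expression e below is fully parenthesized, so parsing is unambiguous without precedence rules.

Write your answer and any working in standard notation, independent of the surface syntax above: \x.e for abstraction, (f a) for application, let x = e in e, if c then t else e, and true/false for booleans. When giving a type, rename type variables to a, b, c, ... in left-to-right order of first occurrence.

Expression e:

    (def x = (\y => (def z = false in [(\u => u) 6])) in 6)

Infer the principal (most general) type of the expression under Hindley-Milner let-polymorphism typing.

Derivation:
let z : Bool
u : b
\u._ : b -> b
  unify b -> b ~ Int -> c
  unify b ~ Int
  unify Int ~ c
_ _ : Int
\y._ : a -> Int
let x : forall. a -> Int

Answer: Int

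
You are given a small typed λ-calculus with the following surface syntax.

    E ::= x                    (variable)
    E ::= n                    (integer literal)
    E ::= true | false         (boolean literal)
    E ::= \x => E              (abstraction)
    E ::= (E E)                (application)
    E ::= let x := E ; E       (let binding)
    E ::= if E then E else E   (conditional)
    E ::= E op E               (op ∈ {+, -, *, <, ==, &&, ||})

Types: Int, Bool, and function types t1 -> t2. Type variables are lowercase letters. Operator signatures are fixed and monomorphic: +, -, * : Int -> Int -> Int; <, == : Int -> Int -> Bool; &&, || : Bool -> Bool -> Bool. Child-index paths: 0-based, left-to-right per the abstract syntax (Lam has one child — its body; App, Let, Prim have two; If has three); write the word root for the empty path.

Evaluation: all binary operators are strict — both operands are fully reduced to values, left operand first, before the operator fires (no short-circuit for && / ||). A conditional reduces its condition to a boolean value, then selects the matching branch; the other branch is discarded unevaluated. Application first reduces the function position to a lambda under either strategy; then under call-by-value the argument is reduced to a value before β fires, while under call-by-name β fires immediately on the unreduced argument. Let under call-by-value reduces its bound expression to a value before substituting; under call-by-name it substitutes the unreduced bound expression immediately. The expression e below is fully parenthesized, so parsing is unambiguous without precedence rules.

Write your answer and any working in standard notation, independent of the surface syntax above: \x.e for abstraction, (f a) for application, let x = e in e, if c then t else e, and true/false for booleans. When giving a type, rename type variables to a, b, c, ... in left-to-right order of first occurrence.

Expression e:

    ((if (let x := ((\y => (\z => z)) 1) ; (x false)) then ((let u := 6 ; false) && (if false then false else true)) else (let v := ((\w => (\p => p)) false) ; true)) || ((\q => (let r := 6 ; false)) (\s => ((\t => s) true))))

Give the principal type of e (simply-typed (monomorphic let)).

Answer: Bool

Working:
z : b
\z._ : b -> b
\y._ : a -> b -> b
  unify a -> b -> b ~ Int -> c
  unify a ~ Int
  unify b -> b ~ c
_ _ : b -> b
let x : b -> b
x : b -> b
  unify b -> b ~ Bool -> d
  unify b ~ Bool
  unify Bool ~ d
_ _ : Bool
  unify Bool ~ Bool
let u : Int
  unify Bool ~ Bool
  unify Bool ~ Bool
  unify Bool ~ Bool
  unify Bool ~ Bool
p : f
\p._ : f -> f
\w._ : e -> f -> f
  unify e -> f -> f ~ Bool -> g
  unify e ~ Bool
  unify f -> f ~ g
_ _ : f -> f
let v : f -> f
  unify Bool ~ Bool
  unify Bool ~ Bool
let r : Int
\q._ : h -> Bool
s : i
\t._ : j -> i
  unify j -> i ~ Bool -> k
  unify j ~ Bool
  unify i ~ k
_ _ : k
\s._ : k -> k
  unify h -> Bool ~ (k -> k) -> l
  unify h ~ k -> k
  unify Bool ~ l
_ _ : Bool
  unify Bool ~ Bool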